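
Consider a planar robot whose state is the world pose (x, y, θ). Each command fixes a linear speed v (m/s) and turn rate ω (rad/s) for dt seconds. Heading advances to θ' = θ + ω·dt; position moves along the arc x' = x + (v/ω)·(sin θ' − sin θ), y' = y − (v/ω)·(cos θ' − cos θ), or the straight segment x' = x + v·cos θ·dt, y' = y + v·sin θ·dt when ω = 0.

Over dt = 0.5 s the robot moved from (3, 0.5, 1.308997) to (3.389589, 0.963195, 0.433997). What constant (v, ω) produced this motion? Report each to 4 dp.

v = 1.2500, ω = -1.7500

Δθ = 0.433997 − 1.308997 = -0.875000
ω = Δθ/dt = -0.875000/0.5 = -1.7500
R = −Δy/(cos θ' − cos θ) = -0.7143
v = R·ω = -0.7143·-1.7500 = 1.2500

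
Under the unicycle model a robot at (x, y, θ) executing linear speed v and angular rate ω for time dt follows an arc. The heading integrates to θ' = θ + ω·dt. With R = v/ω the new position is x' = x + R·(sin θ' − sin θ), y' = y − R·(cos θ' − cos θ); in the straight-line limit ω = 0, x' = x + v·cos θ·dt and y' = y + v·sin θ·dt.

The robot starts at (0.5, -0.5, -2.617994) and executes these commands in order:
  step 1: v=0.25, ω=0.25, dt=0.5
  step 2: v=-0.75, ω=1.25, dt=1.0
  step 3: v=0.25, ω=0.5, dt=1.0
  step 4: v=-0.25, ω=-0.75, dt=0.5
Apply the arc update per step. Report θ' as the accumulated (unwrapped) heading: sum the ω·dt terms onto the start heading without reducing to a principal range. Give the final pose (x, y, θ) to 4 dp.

(0.6624, -0.0053, -1.1180)

step 1: θ'=-2.4930 (R=1.0000) → pose (0.3959, -0.5691, -2.4930)
step 2: θ'=-1.2430 (R=-0.6000) → pose (0.6015, 0.1022, -1.2430)
step 3: θ'=-0.7430 (R=0.5000) → pose (0.7367, -0.1050, -0.7430)
step 4: θ'=-1.1180 (R=0.3333) → pose (0.6624, -0.0053, -1.1180)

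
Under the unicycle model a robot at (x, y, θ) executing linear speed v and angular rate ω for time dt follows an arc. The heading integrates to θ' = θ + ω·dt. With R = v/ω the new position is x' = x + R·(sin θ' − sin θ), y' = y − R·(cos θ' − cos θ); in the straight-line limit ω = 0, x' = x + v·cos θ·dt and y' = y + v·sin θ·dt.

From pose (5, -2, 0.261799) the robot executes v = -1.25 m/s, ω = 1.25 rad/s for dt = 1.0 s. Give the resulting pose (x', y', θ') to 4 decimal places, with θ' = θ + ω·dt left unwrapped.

θ' = 0.2618 + 1.25·1.0 = 1.5118
R = v/ω = -1.25/1.25 = -1.0000
x' = 5 + -1.0000·(sin 1.5118 − sin 0.2618) = 4.2606
y' = -2 − -1.0000·(cos 1.5118 − cos 0.2618) = -2.9070

(4.2606, -2.9070, 1.5118)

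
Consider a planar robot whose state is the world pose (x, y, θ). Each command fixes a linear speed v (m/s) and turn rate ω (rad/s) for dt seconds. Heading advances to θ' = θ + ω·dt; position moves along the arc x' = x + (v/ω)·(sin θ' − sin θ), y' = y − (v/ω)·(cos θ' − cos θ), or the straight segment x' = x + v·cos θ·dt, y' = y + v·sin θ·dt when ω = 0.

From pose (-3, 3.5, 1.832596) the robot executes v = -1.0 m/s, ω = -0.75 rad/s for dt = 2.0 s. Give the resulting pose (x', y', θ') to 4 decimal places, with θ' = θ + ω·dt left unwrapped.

θ' = 1.8326 + -0.75·2.0 = 0.3326
R = v/ω = -1.0/-0.75 = 1.3333
x' = -3 + 1.3333·(sin 0.3326 − sin 1.8326) = -3.8526
y' = 3.5 − 1.3333·(cos 0.3326 − cos 1.8326) = 1.8946

(-3.8526, 1.8946, 0.3326)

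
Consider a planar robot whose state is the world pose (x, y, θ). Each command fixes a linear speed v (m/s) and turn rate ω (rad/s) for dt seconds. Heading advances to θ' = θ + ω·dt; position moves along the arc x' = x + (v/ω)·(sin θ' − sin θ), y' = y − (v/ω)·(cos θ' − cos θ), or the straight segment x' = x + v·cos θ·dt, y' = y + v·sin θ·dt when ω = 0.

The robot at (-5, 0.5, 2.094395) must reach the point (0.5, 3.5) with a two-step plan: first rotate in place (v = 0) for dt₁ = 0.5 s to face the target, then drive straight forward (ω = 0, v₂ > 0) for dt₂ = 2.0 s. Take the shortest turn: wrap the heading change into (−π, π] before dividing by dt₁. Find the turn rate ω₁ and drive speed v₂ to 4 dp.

heading to target = atan2(3.5−0.5, 0.5−-5) = 0.4993
Δθ = wrap(0.4993 − 2.0944) = -1.5950; ω₁ = Δθ/dt₁ = -3.1901
distance = √((0.5−-5)² + (3.5−0.5)²) = 6.2650; v₂ = distance/dt₂ = 3.1325

ω₁ = -3.1901, v₂ = 3.1325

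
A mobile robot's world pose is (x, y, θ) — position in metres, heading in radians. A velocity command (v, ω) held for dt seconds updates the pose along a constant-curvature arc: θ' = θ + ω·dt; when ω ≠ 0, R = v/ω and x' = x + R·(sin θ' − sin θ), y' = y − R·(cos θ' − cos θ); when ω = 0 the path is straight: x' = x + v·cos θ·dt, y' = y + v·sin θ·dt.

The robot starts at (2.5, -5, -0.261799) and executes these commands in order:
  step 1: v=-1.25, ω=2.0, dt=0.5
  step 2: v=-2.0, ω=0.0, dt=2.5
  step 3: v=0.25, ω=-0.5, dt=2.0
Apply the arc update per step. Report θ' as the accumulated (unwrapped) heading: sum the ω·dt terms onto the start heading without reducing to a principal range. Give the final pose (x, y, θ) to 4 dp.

(-1.3149, -8.3931, -0.2618)

step 1: θ'=0.7382 (R=-0.6250) → pose (1.9176, -5.1414, 0.7382)
step 2: θ'=0.7382 (straight) → pose (-1.7808, -8.5062, 0.7382)
step 3: θ'=-0.2618 (R=-0.5000) → pose (-1.3149, -8.3931, -0.2618)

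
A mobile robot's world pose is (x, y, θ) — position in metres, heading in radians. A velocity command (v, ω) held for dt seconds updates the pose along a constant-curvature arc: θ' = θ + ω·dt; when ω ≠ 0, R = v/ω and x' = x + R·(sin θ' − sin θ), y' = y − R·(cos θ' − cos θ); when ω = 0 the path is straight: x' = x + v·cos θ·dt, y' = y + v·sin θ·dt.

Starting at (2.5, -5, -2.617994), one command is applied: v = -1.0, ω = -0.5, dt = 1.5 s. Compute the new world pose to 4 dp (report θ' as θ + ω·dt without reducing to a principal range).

θ' = -2.6180 + -0.5·1.5 = -3.3680
R = v/ω = -1.0/-0.5 = 2.0000
x' = 2.5 + 2.0000·(sin -3.3680 − sin -2.6180) = 3.9489
y' = -5 − 2.0000·(cos -3.3680 − cos -2.6180) = -4.7831

(3.9489, -4.7831, -3.3680)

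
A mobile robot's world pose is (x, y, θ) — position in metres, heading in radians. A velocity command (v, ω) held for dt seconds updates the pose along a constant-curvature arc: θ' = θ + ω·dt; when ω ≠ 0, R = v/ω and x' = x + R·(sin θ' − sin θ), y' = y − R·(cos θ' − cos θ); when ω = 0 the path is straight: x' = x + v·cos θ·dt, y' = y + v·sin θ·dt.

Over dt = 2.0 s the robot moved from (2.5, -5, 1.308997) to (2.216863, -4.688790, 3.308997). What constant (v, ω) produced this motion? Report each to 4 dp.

Δθ = 3.308997 − 1.308997 = 2.000000
ω = Δθ/dt = 2.000000/2.0 = 1.0000
R = −Δy/(cos θ' − cos θ) = 0.2500
v = R·ω = 0.2500·1.0000 = 0.2500

v = 0.2500, ω = 1.0000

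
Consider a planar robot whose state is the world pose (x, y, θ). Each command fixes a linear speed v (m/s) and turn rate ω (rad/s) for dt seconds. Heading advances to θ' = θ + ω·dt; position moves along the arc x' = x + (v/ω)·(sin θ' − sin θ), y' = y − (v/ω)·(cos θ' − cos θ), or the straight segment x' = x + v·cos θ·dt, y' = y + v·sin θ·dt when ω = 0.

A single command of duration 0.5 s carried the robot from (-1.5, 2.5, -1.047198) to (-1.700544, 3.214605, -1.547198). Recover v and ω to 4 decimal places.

Δθ = -1.547198 − -1.047198 = -0.500000
ω = Δθ/dt = -0.500000/0.5 = -1.0000
R = −Δy/(cos θ' − cos θ) = 1.5000
v = R·ω = 1.5000·-1.0000 = -1.5000

v = -1.5000, ω = -1.0000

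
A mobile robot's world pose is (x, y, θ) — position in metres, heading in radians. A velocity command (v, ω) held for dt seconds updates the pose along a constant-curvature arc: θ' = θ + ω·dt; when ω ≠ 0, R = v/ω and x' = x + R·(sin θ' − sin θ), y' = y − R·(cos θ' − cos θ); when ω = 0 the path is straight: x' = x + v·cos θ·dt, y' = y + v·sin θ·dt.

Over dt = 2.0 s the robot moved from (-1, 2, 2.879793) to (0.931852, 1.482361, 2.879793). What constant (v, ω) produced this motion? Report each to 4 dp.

v = -1.0000, ω = 0.0000

Δθ = 2.879793 − 2.879793 = 0.000000
ω = Δθ/dt = 0.000000/2.0 = 0.0000
ω = 0 → v = (Δx·cos θ + Δy·sin θ)/dt = -1.0000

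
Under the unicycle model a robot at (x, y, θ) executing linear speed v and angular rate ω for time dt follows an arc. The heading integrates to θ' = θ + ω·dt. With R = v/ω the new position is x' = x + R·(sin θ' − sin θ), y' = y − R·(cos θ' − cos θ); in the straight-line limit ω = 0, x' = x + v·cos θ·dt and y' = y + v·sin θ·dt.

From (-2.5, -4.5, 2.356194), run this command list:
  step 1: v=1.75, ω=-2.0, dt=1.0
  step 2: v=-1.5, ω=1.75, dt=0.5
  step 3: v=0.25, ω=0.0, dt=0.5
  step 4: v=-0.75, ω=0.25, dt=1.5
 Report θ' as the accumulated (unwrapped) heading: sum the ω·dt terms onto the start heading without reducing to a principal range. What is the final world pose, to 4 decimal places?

(-2.8235, -4.5667, 1.6062)

step 1: θ'=0.3562 (R=-0.8750) → pose (-2.1864, -3.0612, 0.3562)
step 2: θ'=1.2312 (R=-0.8571) → pose (-2.6957, -3.5790, 1.2312)
step 3: θ'=1.2312 (straight) → pose (-2.6541, -3.4612, 1.2312)
step 4: θ'=1.6062 (R=-3.0000) → pose (-2.8235, -4.5667, 1.6062)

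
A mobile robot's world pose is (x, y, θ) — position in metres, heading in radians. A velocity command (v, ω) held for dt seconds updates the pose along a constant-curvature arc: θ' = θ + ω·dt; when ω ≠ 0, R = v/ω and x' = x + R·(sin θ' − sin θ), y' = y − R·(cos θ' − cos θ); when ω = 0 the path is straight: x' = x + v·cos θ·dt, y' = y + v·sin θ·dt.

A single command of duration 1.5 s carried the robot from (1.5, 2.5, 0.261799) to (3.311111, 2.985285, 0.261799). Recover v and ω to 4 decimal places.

v = 1.2500, ω = 0.0000

Δθ = 0.261799 − 0.261799 = 0.000000
ω = Δθ/dt = 0.000000/1.5 = 0.0000
ω = 0 → v = (Δx·cos θ + Δy·sin θ)/dt = 1.2500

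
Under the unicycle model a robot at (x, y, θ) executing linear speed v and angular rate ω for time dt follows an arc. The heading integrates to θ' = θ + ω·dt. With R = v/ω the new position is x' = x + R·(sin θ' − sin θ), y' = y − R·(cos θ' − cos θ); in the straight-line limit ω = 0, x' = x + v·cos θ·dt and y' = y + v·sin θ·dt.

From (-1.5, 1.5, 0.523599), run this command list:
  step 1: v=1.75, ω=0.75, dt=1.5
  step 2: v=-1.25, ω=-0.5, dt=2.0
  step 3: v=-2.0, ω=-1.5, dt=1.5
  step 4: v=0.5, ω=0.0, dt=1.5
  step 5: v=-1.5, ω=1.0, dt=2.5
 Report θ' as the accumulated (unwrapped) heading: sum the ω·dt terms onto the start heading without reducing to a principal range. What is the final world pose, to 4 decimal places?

step 1: θ'=1.6486 (R=2.3333) → pose (-0.3404, 3.7021, 1.6486)
step 2: θ'=0.6486 (R=2.5000) → pose (-1.3227, 1.5154, 0.6486)
step 3: θ'=-1.6014 (R=1.3333) → pose (-3.4608, 2.6188, -1.6014)
step 4: θ'=-1.6014 (straight) → pose (-3.4837, 1.8692, -1.6014)
step 5: θ'=0.8986 (R=-1.5000) → pose (-6.1567, 2.8491, 0.8986)

(-6.1567, 2.8491, 0.8986)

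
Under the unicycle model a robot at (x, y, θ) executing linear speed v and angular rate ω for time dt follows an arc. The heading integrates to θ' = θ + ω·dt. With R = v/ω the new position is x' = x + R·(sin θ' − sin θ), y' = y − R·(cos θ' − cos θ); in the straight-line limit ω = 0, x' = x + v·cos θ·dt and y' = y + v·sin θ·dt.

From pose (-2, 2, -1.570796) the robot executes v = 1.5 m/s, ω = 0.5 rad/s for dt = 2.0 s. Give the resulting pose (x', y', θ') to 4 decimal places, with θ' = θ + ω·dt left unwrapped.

(-0.6209, -0.5244, -0.5708)

θ' = -1.5708 + 0.5·2.0 = -0.5708
R = v/ω = 1.5/0.5 = 3.0000
x' = -2 + 3.0000·(sin -0.5708 − sin -1.5708) = -0.6209
y' = 2 − 3.0000·(cos -0.5708 − cos -1.5708) = -0.5244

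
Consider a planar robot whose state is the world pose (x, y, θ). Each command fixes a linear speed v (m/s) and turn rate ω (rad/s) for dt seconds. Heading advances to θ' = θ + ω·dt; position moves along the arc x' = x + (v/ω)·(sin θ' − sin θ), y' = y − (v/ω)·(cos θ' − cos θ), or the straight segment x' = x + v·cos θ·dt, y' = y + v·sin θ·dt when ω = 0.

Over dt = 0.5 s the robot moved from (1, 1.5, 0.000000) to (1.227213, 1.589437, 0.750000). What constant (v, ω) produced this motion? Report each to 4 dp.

v = 0.5000, ω = 1.5000

Δθ = 0.750000 − 0.000000 = 0.750000
ω = Δθ/dt = 0.750000/0.5 = 1.5000
R = Δx/(sin θ' − sin θ) = 0.3333
v = R·ω = 0.3333·1.5000 = 0.5000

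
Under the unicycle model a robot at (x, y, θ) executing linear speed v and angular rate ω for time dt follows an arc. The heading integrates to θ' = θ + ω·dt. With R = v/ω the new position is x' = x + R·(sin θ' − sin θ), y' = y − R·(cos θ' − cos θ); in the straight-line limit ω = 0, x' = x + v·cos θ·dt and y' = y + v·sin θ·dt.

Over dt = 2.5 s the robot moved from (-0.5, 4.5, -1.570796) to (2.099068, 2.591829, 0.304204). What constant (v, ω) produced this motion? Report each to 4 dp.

v = 1.5000, ω = 0.7500

Δθ = 0.304204 − -1.570796 = 1.875000
ω = Δθ/dt = 1.875000/2.5 = 0.7500
R = Δx/(sin θ' − sin θ) = 2.0000
v = R·ω = 2.0000·0.7500 = 1.5000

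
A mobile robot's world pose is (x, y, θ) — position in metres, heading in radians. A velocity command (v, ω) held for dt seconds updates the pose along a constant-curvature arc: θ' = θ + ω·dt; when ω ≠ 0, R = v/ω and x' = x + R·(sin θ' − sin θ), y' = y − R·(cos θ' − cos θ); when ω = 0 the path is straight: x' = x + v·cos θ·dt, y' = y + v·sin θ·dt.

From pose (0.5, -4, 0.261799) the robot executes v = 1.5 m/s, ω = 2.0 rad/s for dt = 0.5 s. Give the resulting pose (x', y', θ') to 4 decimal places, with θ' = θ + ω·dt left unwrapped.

(1.0204, -3.5036, 1.2618)

θ' = 0.2618 + 2.0·0.5 = 1.2618
R = v/ω = 1.5/2.0 = 0.7500
x' = 0.5 + 0.7500·(sin 1.2618 − sin 0.2618) = 1.0204
y' = -4 − 0.7500·(cos 1.2618 − cos 0.2618) = -3.5036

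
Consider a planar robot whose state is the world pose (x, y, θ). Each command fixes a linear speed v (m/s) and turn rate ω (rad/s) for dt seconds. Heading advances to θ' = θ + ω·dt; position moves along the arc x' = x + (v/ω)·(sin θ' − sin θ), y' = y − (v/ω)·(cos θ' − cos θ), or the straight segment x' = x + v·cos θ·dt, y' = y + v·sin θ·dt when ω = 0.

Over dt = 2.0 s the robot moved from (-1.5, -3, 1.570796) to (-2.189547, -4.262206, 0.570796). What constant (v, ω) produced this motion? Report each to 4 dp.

Δθ = 0.570796 − 1.570796 = -1.000000
ω = Δθ/dt = -1.000000/2.0 = -0.5000
R = −Δy/(cos θ' − cos θ) = 1.5000
v = R·ω = 1.5000·-0.5000 = -0.7500

v = -0.7500, ω = -0.5000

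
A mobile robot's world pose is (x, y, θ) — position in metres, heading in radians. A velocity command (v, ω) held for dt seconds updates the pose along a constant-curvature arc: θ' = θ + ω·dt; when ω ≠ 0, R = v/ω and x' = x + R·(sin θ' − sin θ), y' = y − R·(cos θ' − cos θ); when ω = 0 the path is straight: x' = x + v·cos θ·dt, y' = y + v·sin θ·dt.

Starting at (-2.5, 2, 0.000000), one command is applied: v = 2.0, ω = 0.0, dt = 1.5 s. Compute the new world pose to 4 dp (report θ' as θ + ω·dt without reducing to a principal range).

(0.5000, 2.0000, 0.0000)

θ' = 0.0000 + 0.0·1.5 = 0.0000
ω = 0 → straight: x' = -2.5 + 2.0·cos(0.0000)·1.5 = 0.5000
y' = 2 + 2.0·sin(0.0000)·1.5 = 2.0000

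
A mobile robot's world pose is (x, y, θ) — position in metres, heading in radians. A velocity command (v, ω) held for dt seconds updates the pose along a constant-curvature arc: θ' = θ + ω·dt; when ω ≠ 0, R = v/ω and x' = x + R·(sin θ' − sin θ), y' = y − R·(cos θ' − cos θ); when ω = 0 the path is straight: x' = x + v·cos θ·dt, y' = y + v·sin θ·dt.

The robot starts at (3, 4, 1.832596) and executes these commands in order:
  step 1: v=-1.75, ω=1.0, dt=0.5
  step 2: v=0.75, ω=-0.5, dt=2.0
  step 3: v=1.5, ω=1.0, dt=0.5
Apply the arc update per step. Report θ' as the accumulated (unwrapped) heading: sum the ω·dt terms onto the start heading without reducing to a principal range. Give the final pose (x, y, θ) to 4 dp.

step 1: θ'=2.3326 (R=-1.7500) → pose (3.4241, 3.2450, 2.3326)
step 2: θ'=1.3326 (R=-1.5000) → pose (3.0518, 4.6343, 1.3326)
step 3: θ'=1.8326 (R=1.5000) → pose (3.0431, 5.3765, 1.8326)

(3.0431, 5.3765, 1.8326)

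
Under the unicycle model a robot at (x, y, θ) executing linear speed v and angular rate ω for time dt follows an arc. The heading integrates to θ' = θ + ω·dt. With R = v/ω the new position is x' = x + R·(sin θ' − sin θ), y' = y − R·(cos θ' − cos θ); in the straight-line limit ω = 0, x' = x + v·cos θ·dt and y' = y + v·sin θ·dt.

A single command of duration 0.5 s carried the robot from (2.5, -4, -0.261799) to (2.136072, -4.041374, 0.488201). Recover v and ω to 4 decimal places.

Δθ = 0.488201 − -0.261799 = 0.750000
ω = Δθ/dt = 0.750000/0.5 = 1.5000
R = Δx/(sin θ' − sin θ) = -0.5000
v = R·ω = -0.5000·1.5000 = -0.7500

v = -0.7500, ω = 1.5000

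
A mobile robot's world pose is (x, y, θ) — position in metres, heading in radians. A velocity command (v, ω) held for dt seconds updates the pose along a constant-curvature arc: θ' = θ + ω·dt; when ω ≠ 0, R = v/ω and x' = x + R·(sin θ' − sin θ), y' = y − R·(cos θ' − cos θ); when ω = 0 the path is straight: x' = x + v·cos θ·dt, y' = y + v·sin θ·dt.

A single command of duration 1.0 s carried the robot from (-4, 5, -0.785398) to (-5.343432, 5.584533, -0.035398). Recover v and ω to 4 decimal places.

v = -1.5000, ω = 0.7500

Δθ = -0.035398 − -0.785398 = 0.750000
ω = Δθ/dt = 0.750000/1.0 = 0.7500
R = Δx/(sin θ' − sin θ) = -2.0000
v = R·ω = -2.0000·0.7500 = -1.5000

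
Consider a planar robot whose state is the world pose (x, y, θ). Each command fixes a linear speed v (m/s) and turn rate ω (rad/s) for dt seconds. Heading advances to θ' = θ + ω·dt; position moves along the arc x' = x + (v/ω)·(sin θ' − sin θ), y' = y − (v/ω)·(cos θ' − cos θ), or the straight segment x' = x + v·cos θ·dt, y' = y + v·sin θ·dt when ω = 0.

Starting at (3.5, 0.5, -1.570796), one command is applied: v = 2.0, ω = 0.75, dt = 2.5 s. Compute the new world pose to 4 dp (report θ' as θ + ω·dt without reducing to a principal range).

θ' = -1.5708 + 0.75·2.5 = 0.3042
R = v/ω = 2.0/0.75 = 2.6667
x' = 3.5 + 2.6667·(sin 0.3042 − sin -1.5708) = 6.9654
y' = 0.5 − 2.6667·(cos 0.3042 − cos -1.5708) = -2.0442

(6.9654, -2.0442, 0.3042)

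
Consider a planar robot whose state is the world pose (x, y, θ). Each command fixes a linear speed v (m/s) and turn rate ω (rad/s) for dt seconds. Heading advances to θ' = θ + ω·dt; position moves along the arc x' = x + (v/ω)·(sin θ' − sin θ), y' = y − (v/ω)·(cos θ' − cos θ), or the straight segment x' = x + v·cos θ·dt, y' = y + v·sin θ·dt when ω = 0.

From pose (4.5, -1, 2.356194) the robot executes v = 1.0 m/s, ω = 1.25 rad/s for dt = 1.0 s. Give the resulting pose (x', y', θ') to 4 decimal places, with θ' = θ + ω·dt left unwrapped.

(3.5759, -0.8505, 3.6062)

θ' = 2.3562 + 1.25·1.0 = 3.6062
R = v/ω = 1.0/1.25 = 0.8000
x' = 4.5 + 0.8000·(sin 3.6062 − sin 2.3562) = 3.5759
y' = -1 − 0.8000·(cos 3.6062 − cos 2.3562) = -0.8505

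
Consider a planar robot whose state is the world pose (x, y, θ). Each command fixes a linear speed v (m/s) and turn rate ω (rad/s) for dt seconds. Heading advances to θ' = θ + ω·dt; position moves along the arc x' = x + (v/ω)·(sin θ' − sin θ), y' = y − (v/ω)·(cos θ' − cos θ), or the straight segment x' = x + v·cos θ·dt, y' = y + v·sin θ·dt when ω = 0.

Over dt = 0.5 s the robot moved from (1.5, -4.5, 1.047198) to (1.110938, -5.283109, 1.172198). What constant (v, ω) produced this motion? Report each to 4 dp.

Δθ = 1.172198 − 1.047198 = 0.125000
ω = Δθ/dt = 0.125000/0.5 = 0.2500
R = −Δy/(cos θ' − cos θ) = -7.0000
v = R·ω = -7.0000·0.2500 = -1.7500

v = -1.7500, ω = 0.2500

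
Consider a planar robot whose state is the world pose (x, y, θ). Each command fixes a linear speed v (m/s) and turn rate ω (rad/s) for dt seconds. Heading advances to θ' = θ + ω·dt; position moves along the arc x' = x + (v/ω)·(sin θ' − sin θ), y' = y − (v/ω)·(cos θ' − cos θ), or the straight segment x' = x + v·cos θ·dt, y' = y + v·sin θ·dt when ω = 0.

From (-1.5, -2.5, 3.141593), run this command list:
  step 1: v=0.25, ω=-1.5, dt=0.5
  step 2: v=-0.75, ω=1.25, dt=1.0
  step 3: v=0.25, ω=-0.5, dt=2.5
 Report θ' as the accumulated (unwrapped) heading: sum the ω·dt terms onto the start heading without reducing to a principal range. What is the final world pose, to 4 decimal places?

(-1.4975, -2.4699, 2.3916)

step 1: θ'=2.3916 (R=-0.1667) → pose (-1.6136, -2.4553, 2.3916)
step 2: θ'=3.6416 (R=-0.6000) → pose (-0.9170, -2.5428, 3.6416)
step 3: θ'=2.3916 (R=-0.5000) → pose (-1.4975, -2.4699, 2.3916)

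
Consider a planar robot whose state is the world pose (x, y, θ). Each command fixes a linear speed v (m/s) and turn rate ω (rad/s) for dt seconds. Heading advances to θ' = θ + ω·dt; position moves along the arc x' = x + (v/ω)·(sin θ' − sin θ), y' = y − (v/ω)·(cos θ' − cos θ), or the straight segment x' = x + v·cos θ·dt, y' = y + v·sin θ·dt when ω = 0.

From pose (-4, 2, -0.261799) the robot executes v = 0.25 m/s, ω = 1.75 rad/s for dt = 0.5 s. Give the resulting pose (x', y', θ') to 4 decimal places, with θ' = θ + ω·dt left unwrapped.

(-3.8808, 2.0212, 0.6132)

θ' = -0.2618 + 1.75·0.5 = 0.6132
R = v/ω = 0.25/1.75 = 0.1429
x' = -4 + 0.1429·(sin 0.6132 − sin -0.2618) = -3.8808
y' = 2 − 0.1429·(cos 0.6132 − cos -0.2618) = 2.0212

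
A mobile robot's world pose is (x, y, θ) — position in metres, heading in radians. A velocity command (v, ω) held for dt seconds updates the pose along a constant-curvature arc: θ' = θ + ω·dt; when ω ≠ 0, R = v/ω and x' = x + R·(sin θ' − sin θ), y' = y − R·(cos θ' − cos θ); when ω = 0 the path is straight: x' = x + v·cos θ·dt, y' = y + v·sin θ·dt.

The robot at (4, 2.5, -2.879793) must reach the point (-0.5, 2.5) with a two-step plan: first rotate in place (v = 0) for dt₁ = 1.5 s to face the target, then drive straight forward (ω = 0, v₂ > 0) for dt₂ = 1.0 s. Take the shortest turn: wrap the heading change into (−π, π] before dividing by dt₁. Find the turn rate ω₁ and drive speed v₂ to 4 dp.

heading to target = atan2(2.5−2.5, -0.5−4) = 3.1416
Δθ = wrap(3.1416 − -2.8798) = -0.2618; ω₁ = Δθ/dt₁ = -0.1745
distance = √((-0.5−4)² + (2.5−2.5)²) = 4.5000; v₂ = distance/dt₂ = 4.5000

ω₁ = -0.1745, v₂ = 4.5000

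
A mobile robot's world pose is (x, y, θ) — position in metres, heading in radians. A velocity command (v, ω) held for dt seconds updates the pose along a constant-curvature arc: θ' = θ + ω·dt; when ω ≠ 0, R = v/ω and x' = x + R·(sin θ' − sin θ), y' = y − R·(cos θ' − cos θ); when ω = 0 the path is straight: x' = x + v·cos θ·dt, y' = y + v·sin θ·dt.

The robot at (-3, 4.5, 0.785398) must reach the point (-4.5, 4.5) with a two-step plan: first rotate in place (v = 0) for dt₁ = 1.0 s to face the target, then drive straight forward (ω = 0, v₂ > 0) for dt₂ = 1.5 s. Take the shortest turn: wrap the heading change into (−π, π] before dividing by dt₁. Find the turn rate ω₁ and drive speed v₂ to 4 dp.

ω₁ = 2.3562, v₂ = 1.0000

heading to target = atan2(4.5−4.5, -4.5−-3) = 3.1416
Δθ = wrap(3.1416 − 0.7854) = 2.3562; ω₁ = Δθ/dt₁ = 2.3562
distance = √((-4.5−-3)² + (4.5−4.5)²) = 1.5000; v₂ = distance/dt₂ = 1.0000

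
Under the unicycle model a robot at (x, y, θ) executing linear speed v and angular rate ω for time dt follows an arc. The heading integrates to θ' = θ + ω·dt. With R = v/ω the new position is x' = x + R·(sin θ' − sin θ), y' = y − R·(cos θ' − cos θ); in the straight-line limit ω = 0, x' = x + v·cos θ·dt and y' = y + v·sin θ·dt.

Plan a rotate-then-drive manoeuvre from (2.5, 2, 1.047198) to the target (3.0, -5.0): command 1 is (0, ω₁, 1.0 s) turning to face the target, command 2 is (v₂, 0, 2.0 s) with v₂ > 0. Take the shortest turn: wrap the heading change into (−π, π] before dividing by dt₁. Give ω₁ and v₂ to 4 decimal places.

ω₁ = -2.5467, v₂ = 3.5089

heading to target = atan2(-5−2, 3−2.5) = -1.4995
Δθ = wrap(-1.4995 − 1.0472) = -2.5467; ω₁ = Δθ/dt₁ = -2.5467
distance = √((3−2.5)² + (-5−2)²) = 7.0178; v₂ = distance/dt₂ = 3.5089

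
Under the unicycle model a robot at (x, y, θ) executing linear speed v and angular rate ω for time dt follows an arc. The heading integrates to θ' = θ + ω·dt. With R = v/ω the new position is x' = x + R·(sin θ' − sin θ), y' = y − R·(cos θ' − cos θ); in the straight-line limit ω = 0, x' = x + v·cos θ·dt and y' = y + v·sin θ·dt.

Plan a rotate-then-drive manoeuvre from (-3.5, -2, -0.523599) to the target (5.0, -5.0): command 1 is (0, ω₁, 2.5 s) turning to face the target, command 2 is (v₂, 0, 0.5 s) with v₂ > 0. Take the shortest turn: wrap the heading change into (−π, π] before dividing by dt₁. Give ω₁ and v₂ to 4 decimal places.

heading to target = atan2(-5−-2, 5−-3.5) = -0.3393
Δθ = wrap(-0.3393 − -0.5236) = 0.1843; ω₁ = Δθ/dt₁ = 0.0737
distance = √((5−-3.5)² + (-5−-2)²) = 9.0139; v₂ = distance/dt₂ = 18.0278

ω₁ = 0.0737, v₂ = 18.0278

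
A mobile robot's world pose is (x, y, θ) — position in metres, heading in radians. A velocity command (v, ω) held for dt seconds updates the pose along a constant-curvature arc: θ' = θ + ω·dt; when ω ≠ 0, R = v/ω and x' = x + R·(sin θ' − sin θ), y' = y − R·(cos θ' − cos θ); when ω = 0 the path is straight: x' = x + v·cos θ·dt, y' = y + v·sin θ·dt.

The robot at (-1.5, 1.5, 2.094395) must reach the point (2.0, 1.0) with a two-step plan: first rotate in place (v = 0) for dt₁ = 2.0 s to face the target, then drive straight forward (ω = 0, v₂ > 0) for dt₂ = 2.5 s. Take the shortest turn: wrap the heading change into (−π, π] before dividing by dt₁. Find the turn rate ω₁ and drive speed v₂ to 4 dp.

ω₁ = -1.1181, v₂ = 1.4142

heading to target = atan2(1−1.5, 2−-1.5) = -0.1419
Δθ = wrap(-0.1419 − 2.0944) = -2.2363; ω₁ = Δθ/dt₁ = -1.1181
distance = √((2−-1.5)² + (1−1.5)²) = 3.5355; v₂ = distance/dt₂ = 1.4142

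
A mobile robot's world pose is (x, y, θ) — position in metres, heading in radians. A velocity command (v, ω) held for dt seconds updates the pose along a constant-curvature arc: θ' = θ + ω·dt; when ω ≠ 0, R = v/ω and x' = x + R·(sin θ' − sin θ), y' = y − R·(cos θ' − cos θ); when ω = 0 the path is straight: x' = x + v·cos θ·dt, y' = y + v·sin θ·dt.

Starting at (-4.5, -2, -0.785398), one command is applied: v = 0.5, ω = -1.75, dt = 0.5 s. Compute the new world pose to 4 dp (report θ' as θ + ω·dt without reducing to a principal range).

θ' = -0.7854 + -1.75·0.5 = -1.6604
R = v/ω = 0.5/-1.75 = -0.2857
x' = -4.5 + -0.2857·(sin -1.6604 − sin -0.7854) = -4.4175
y' = -2 − -0.2857·(cos -1.6604 − cos -0.7854) = -2.2276

(-4.4175, -2.2276, -1.6604)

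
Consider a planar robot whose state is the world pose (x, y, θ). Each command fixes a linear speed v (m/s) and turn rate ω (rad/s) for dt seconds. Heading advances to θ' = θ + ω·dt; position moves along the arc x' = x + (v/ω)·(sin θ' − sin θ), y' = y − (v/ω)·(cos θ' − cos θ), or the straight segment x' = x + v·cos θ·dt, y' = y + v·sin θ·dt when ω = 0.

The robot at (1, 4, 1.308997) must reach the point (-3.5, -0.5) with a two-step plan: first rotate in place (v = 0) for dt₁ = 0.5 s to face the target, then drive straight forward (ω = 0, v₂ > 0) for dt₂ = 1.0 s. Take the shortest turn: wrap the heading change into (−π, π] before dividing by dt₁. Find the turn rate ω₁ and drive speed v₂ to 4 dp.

ω₁ = 5.2360, v₂ = 6.3640

heading to target = atan2(-0.5−4, -3.5−1) = -2.3562
Δθ = wrap(-2.3562 − 1.3090) = 2.6180; ω₁ = Δθ/dt₁ = 5.2360
distance = √((-3.5−1)² + (-0.5−4)²) = 6.3640; v₂ = distance/dt₂ = 6.3640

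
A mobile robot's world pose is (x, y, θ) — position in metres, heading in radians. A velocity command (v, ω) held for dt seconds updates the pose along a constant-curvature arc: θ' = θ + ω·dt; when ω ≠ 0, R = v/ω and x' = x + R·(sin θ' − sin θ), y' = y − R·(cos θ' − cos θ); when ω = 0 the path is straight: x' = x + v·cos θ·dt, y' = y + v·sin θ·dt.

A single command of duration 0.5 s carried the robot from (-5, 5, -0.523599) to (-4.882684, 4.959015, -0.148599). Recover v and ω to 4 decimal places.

Δθ = -0.148599 − -0.523599 = 0.375000
ω = Δθ/dt = 0.375000/0.5 = 0.7500
R = Δx/(sin θ' − sin θ) = 0.3333
v = R·ω = 0.3333·0.7500 = 0.2500

v = 0.2500, ω = 0.7500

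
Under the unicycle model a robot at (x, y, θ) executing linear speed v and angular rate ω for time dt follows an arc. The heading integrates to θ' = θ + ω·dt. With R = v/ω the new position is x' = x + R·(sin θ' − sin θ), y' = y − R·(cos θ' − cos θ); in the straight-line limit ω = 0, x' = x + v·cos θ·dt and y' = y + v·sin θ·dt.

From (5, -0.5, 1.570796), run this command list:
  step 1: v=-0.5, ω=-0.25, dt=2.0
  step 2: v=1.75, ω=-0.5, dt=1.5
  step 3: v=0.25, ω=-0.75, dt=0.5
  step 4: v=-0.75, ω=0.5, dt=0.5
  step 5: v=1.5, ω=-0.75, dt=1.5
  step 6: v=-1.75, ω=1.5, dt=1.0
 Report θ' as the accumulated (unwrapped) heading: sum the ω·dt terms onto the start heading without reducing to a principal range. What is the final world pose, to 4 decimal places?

step 1: θ'=1.0708 (R=2.0000) → pose (4.7552, -1.4589, 1.0708)
step 2: θ'=0.3208 (R=-3.5000) → pose (6.7231, 0.1846, 0.3208)
step 3: θ'=-0.0542 (R=-0.3333) → pose (6.8462, 0.2011, -0.0542)
step 4: θ'=0.1958 (R=-1.5000) → pose (6.4732, 0.1747, 0.1958)
step 5: θ'=-0.9292 (R=-2.0000) → pose (8.4645, -0.5902, -0.9292)
step 6: θ'=0.5708 (R=-1.1667) → pose (6.8995, -0.3067, 0.5708)

(6.8995, -0.3067, 0.5708)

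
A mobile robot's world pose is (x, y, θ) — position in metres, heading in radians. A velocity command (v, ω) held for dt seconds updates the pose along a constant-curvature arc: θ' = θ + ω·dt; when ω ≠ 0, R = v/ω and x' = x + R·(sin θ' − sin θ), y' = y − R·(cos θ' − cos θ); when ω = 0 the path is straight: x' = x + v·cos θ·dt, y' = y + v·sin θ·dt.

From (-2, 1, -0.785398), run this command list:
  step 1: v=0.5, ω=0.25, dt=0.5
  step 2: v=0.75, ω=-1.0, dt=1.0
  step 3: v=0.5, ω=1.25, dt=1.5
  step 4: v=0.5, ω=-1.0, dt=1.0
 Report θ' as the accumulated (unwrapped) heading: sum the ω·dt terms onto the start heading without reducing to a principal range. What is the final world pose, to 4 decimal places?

step 1: θ'=-0.6604 (R=2.0000) → pose (-1.8126, 0.8347, -0.6604)
step 2: θ'=-1.6604 (R=-0.7500) → pose (-1.5257, 0.1753, -1.6604)
step 3: θ'=0.2146 (R=0.4000) → pose (-1.0422, -0.2513, 0.2146)
step 4: θ'=-0.7854 (R=-0.5000) → pose (-0.5821, -0.3863, -0.7854)

(-0.5821, -0.3863, -0.7854)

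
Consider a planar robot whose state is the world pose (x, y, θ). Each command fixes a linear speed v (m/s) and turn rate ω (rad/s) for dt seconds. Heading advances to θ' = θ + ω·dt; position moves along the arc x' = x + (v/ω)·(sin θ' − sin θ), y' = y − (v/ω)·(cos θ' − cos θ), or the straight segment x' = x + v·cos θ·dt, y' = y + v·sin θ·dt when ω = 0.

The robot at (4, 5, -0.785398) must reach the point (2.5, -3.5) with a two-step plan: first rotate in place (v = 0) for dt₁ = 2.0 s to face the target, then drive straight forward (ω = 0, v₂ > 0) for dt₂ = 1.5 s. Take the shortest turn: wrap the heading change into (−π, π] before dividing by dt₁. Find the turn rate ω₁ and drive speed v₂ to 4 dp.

heading to target = atan2(-3.5−5, 2.5−4) = -1.7455
Δθ = wrap(-1.7455 − -0.7854) = -0.9601; ω₁ = Δθ/dt₁ = -0.4800
distance = √((2.5−4)² + (-3.5−5)²) = 8.6313; v₂ = distance/dt₂ = 5.7542

ω₁ = -0.4800, v₂ = 5.7542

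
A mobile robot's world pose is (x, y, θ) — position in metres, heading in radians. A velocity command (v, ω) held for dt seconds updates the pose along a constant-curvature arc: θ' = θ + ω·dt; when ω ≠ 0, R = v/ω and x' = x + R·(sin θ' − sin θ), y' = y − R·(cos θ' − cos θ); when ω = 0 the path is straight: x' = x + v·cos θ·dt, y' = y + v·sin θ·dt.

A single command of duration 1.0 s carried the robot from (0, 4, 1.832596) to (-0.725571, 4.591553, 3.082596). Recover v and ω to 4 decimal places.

v = 1.0000, ω = 1.2500

Δθ = 3.082596 − 1.832596 = 1.250000
ω = Δθ/dt = 1.250000/1.0 = 1.2500
R = Δx/(sin θ' − sin θ) = 0.8000
v = R·ω = 0.8000·1.2500 = 1.0000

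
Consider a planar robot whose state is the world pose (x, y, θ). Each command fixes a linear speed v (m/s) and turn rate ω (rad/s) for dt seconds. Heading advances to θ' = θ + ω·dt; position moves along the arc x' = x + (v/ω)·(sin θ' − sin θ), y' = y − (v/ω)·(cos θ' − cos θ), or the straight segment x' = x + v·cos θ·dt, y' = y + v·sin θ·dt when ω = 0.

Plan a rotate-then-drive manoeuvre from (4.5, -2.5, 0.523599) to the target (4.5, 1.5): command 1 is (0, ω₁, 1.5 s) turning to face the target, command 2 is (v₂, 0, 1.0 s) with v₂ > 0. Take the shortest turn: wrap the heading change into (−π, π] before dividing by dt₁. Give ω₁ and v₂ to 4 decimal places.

heading to target = atan2(1.5−-2.5, 4.5−4.5) = 1.5708
Δθ = wrap(1.5708 − 0.5236) = 1.0472; ω₁ = Δθ/dt₁ = 0.6981
distance = √((4.5−4.5)² + (1.5−-2.5)²) = 4.0000; v₂ = distance/dt₂ = 4.0000

ω₁ = 0.6981, v₂ = 4.0000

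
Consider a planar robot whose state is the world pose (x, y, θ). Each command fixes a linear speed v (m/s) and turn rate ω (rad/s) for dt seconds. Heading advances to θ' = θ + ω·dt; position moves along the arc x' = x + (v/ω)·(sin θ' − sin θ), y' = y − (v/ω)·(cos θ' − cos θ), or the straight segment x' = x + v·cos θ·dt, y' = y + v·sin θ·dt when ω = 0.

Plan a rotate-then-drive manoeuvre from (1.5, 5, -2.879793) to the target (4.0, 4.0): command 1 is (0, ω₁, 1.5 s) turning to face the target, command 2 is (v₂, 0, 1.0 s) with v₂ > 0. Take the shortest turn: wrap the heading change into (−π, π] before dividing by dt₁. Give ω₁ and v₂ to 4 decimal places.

heading to target = atan2(4−5, 4−1.5) = -0.3805
Δθ = wrap(-0.3805 − -2.8798) = 2.4993; ω₁ = Δθ/dt₁ = 1.6662
distance = √((4−1.5)² + (4−5)²) = 2.6926; v₂ = distance/dt₂ = 2.6926

ω₁ = 1.6662, v₂ = 2.6926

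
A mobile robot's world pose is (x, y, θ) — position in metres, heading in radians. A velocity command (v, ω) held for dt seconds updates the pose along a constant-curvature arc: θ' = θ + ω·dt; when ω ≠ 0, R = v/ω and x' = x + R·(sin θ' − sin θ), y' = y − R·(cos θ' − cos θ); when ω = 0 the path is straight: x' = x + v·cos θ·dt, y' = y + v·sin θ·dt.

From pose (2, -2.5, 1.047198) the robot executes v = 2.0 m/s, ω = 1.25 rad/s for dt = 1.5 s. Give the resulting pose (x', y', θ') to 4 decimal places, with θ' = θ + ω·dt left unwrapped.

θ' = 1.0472 + 1.25·1.5 = 2.9222
R = v/ω = 2.0/1.25 = 1.6000
x' = 2 + 1.6000·(sin 2.9222 − sin 1.0472) = 0.9626
y' = -2.5 − 1.6000·(cos 2.9222 − cos 1.0472) = -0.1384

(0.9626, -0.1384, 2.9222)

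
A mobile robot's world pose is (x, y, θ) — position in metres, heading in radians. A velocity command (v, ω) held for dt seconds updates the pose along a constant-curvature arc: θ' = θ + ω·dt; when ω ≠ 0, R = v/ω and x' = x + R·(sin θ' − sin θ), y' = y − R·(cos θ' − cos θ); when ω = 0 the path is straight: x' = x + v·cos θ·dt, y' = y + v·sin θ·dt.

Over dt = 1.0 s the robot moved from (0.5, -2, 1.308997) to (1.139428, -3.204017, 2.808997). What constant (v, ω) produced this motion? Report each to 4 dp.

Δθ = 2.808997 − 1.308997 = 1.500000
ω = Δθ/dt = 1.500000/1.0 = 1.5000
R = −Δy/(cos θ' − cos θ) = -1.0000
v = R·ω = -1.0000·1.5000 = -1.5000

v = -1.5000, ω = 1.5000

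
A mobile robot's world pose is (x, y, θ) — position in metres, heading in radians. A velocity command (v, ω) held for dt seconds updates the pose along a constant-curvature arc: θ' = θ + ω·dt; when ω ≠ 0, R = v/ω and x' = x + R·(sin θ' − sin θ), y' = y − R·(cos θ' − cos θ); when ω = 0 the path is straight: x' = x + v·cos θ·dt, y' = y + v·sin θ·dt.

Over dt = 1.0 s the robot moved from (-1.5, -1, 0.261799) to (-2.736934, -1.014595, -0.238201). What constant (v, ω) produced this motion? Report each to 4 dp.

v = -1.2500, ω = -0.5000

Δθ = -0.238201 − 0.261799 = -0.500000
ω = Δθ/dt = -0.500000/1.0 = -0.5000
R = Δx/(sin θ' − sin θ) = 2.5000
v = R·ω = 2.5000·-0.5000 = -1.2500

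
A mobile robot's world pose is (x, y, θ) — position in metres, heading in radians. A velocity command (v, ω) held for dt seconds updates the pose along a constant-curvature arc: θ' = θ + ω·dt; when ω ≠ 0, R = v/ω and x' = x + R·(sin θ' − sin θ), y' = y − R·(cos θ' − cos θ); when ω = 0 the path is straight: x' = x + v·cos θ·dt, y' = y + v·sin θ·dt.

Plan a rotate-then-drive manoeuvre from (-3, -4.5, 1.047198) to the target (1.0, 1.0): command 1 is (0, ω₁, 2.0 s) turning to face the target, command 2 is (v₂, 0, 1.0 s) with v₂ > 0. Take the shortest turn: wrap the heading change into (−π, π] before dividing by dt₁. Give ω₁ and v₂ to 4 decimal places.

heading to target = atan2(1−-4.5, 1−-3) = 0.9420
Δθ = wrap(0.9420 − 1.0472) = -0.1052; ω₁ = Δθ/dt₁ = -0.0526
distance = √((1−-3)² + (1−-4.5)²) = 6.8007; v₂ = distance/dt₂ = 6.8007

ω₁ = -0.0526, v₂ = 6.8007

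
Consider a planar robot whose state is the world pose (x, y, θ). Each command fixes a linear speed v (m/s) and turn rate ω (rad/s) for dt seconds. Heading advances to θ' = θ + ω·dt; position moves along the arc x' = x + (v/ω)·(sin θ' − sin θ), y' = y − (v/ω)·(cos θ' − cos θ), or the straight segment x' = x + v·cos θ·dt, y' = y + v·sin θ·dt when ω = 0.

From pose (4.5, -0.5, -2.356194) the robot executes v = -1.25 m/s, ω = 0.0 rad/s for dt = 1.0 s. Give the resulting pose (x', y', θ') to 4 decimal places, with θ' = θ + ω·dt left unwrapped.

θ' = -2.3562 + 0.0·1.0 = -2.3562
ω = 0 → straight: x' = 4.5 + -1.25·cos(-2.3562)·1.0 = 5.3839
y' = -0.5 + -1.25·sin(-2.3562)·1.0 = 0.3839

(5.3839, 0.3839, -2.3562)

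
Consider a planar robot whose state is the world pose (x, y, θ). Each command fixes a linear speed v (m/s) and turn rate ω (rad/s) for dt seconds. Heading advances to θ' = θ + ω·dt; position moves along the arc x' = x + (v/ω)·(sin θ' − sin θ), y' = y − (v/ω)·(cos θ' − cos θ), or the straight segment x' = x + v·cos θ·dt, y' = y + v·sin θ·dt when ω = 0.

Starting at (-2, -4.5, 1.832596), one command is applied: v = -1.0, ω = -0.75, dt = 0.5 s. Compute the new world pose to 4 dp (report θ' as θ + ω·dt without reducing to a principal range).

θ' = 1.8326 + -0.75·0.5 = 1.4576
R = v/ω = -1.0/-0.75 = 1.3333
x' = -2 + 1.3333·(sin 1.4576 − sin 1.8326) = -1.9631
y' = -4.5 − 1.3333·(cos 1.4576 − cos 1.8326) = -4.9957

(-1.9631, -4.9957, 1.4576)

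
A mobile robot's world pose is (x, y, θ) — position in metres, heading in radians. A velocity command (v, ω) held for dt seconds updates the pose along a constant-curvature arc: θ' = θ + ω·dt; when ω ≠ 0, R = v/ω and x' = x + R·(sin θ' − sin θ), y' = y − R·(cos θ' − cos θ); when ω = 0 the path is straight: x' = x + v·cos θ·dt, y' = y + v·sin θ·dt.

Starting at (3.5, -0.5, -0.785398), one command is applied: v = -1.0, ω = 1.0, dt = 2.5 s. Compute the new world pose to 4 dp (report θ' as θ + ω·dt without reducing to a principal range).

θ' = -0.7854 + 1.0·2.5 = 1.7146
R = v/ω = -1.0/1.0 = -1.0000
x' = 3.5 + -1.0000·(sin 1.7146 − sin -0.7854) = 1.8032
y' = -0.5 − -1.0000·(cos 1.7146 − cos -0.7854) = -1.3504

(1.8032, -1.3504, 1.7146)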